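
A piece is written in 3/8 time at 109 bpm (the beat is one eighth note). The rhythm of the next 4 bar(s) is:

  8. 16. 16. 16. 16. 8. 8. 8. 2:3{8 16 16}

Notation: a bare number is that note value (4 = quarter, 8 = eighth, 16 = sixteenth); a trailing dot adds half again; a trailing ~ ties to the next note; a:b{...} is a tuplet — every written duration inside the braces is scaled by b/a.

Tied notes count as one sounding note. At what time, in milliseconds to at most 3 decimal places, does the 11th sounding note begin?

1. 0.0ms @ 0 + 825.688ms (3/2)
2. 825.688ms @ 3/2 + 412.844ms (3/4)
3. 1238.532ms @ 9/4 + 412.844ms (3/4)
4. 1651.376ms @ 3 + 412.844ms (3/4)
5. 2064.22ms @ 15/4 + 412.844ms (3/4)
6. 2477.064ms @ 9/2 + 825.688ms (3/2)
7. 3302.752ms @ 6 + 825.688ms (3/2)
8. 4128.44ms @ 15/2 + 825.688ms (3/2)
9. 4954.128ms @ 9 + 825.688ms (3/2)
10. 5779.817ms @ 21/2 + 412.844ms (3/4)
11. 6192.661ms @ 45/4 + 412.844ms (3/4)

note 11 onset = 45/4b = 6192.661ms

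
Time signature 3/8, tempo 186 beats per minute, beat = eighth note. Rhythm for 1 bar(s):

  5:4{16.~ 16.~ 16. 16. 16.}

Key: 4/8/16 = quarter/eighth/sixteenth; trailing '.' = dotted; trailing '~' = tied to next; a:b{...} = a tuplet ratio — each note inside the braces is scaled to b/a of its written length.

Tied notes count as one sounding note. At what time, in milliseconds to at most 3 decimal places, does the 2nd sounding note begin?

1. 0.0ms @ 0 + 580.645ms (9/5)
2. 580.645ms @ 9/5 + 193.548ms (3/5)
3. 774.194ms @ 12/5 + 193.548ms (3/5)

note 2 onset = 9/5b = 580.645ms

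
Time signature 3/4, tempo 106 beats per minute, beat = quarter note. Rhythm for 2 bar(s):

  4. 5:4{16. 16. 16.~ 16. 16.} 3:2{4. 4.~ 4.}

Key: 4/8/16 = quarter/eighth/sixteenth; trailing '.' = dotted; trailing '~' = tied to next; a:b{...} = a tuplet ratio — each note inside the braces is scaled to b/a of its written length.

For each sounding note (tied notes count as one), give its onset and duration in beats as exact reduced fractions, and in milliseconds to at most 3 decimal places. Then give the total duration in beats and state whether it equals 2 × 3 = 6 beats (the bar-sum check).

1) 0.0ms=0b +849.057ms=3/2b
2) 849.057ms=3/2b +169.811ms=3/10b
3) 1018.868ms=9/5b +169.811ms=3/10b
4) 1188.679ms=21/10b +339.623ms=3/5b
5) 1528.302ms=27/10b +169.811ms=3/10b
6) 1698.113ms=3b +566.038ms=1b
7) 2264.151ms=4b +1132.075ms=2b
Σ=6b of 6 (106bpm 3/4) — PASS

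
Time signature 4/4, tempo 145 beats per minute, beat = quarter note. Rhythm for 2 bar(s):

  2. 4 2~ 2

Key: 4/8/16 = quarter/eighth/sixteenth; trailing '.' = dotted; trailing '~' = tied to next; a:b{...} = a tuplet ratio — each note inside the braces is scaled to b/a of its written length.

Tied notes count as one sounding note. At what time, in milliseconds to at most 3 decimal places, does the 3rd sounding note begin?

1. 0.0ms @ 0 + 1241.379ms (3)
2. 1241.379ms @ 3 + 413.793ms (1)
3. 1655.172ms @ 4 + 1655.172ms (4)

note 3 onset = 4b = 1655.172ms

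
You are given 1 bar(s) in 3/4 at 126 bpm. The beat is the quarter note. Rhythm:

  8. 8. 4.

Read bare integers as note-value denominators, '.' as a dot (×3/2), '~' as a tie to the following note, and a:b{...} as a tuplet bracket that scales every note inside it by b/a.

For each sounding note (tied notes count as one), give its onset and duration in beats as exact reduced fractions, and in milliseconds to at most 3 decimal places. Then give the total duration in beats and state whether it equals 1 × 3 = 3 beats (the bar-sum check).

1) 0.0ms=0b +357.143ms=3/4b
2) 357.143ms=3/4b +357.143ms=3/4b
3) 714.286ms=3/2b +714.286ms=3/2b
Σ=3b of 3 (126bpm 3/4) — PASS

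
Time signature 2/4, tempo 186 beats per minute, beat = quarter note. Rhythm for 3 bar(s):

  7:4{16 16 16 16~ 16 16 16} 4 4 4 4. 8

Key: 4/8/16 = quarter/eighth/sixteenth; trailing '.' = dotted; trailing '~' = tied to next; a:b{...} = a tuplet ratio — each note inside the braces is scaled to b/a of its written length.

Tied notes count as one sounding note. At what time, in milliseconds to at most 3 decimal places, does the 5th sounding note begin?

note 5 onset = 5/7b = 230.415ms

1. 0.0ms @ 0 + 46.083ms (1/7)
2. 46.083ms @ 1/7 + 46.083ms (1/7)
3. 92.166ms @ 2/7 + 46.083ms (1/7)
4. 138.249ms @ 3/7 + 92.166ms (2/7)
5. 230.415ms @ 5/7 + 46.083ms (1/7)
6. 276.498ms @ 6/7 + 46.083ms (1/7)
7. 322.581ms @ 1 + 322.581ms (1)
8. 645.161ms @ 2 + 322.581ms (1)
9. 967.742ms @ 3 + 322.581ms (1)
10. 1290.323ms @ 4 + 483.871ms (3/2)
11. 1774.194ms @ 11/2 + 161.29ms (1/2)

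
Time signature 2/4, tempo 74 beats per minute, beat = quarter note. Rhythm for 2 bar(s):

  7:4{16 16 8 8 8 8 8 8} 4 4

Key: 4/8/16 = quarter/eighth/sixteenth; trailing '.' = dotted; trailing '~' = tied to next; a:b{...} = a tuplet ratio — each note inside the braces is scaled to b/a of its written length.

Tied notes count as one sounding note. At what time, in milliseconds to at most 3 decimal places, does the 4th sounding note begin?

note 4 onset = 4/7b = 463.32ms

1. 0.0ms @ 0 + 115.83ms (1/7)
2. 115.83ms @ 1/7 + 115.83ms (1/7)
3. 231.66ms @ 2/7 + 231.66ms (2/7)
4. 463.32ms @ 4/7 + 231.66ms (2/7)
5. 694.981ms @ 6/7 + 231.66ms (2/7)
6. 926.641ms @ 8/7 + 231.66ms (2/7)
7. 1158.301ms @ 10/7 + 231.66ms (2/7)
8. 1389.961ms @ 12/7 + 231.66ms (2/7)
9. 1621.622ms @ 2 + 810.811ms (1)
10. 2432.432ms @ 3 + 810.811ms (1)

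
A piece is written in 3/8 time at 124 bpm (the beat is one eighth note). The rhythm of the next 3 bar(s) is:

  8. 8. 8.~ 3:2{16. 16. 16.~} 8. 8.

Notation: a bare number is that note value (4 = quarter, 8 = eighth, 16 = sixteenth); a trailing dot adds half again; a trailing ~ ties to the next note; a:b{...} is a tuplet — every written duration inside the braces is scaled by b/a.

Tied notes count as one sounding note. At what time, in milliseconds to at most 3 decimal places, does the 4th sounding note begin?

note 4 onset = 5b = 2419.355ms

1. 0.0ms @ 0 + 725.806ms (3/2)
2. 725.806ms @ 3/2 + 725.806ms (3/2)
3. 1451.613ms @ 3 + 967.742ms (2)
4. 2419.355ms @ 5 + 241.935ms (1/2)
5. 2661.29ms @ 11/2 + 967.742ms (2)
6. 3629.032ms @ 15/2 + 725.806ms (3/2)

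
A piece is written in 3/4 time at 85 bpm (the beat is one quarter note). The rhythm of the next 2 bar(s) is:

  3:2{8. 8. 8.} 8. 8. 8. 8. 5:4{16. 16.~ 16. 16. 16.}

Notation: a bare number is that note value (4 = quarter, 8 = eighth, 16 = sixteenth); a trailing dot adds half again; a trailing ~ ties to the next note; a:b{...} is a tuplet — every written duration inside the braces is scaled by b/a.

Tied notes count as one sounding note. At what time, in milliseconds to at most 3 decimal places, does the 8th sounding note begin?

note 8 onset = 9/2b = 3176.471ms

1. 0.0ms @ 0 + 352.941ms (1/2)
2. 352.941ms @ 1/2 + 352.941ms (1/2)
3. 705.882ms @ 1 + 352.941ms (1/2)
4. 1058.824ms @ 3/2 + 529.412ms (3/4)
5. 1588.235ms @ 9/4 + 529.412ms (3/4)
6. 2117.647ms @ 3 + 529.412ms (3/4)
7. 2647.059ms @ 15/4 + 529.412ms (3/4)
8. 3176.471ms @ 9/2 + 211.765ms (3/10)
9. 3388.235ms @ 24/5 + 423.529ms (3/5)
10. 3811.765ms @ 27/5 + 211.765ms (3/10)
11. 4023.529ms @ 57/10 + 211.765ms (3/10)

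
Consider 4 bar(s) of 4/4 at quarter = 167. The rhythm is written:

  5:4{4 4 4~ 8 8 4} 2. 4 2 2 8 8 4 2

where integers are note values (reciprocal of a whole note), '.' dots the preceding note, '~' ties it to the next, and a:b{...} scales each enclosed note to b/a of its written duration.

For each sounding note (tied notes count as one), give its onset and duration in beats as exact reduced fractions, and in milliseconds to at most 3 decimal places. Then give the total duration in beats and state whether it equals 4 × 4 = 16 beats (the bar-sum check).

1) 0.0ms=0b +287.425ms=4/5b
2) 287.425ms=4/5b +287.425ms=4/5b
3) 574.85ms=8/5b +431.138ms=6/5b
4) 1005.988ms=14/5b +143.713ms=2/5b
5) 1149.701ms=16/5b +287.425ms=4/5b
6) 1437.126ms=4b +1077.844ms=3b
7) 2514.97ms=7b +359.281ms=1b
8) 2874.251ms=8b +718.563ms=2b
9) 3592.814ms=10b +718.563ms=2b
10) 4311.377ms=12b +179.641ms=1/2b
11) 4491.018ms=25/2b +179.641ms=1/2b
12) 4670.659ms=13b +359.281ms=1b
13) 5029.94ms=14b +718.563ms=2b
Σ=16b of 16 (167bpm 4/4) — PASS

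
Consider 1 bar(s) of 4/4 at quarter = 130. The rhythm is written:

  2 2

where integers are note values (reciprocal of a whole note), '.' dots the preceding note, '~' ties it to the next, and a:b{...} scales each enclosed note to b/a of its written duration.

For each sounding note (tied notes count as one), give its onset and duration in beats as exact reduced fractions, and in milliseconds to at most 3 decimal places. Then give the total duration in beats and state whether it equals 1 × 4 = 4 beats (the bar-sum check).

1) 0.0ms=0b +923.077ms=2b
2) 923.077ms=2b +923.077ms=2b
Σ=4b of 4 (130bpm 4/4) — PASS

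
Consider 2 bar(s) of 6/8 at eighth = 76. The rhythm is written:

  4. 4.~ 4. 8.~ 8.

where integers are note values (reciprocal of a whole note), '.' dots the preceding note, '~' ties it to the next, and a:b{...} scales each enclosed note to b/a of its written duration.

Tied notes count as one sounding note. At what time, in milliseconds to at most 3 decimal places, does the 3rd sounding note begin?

1. 0.0ms @ 0 + 2368.421ms (3)
2. 2368.421ms @ 3 + 4736.842ms (6)
3. 7105.263ms @ 9 + 2368.421ms (3)

note 3 onset = 9b = 7105.263ms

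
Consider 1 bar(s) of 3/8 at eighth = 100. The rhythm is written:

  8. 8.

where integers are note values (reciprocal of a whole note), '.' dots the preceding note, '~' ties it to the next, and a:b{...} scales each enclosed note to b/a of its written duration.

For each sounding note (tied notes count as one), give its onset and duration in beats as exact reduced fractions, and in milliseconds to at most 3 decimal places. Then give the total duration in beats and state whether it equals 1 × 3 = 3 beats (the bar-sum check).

1) 0.0ms=0b +900.0ms=3/2b
2) 900.0ms=3/2b +900.0ms=3/2b
Σ=3b of 3 (100bpm 3/8) — PASS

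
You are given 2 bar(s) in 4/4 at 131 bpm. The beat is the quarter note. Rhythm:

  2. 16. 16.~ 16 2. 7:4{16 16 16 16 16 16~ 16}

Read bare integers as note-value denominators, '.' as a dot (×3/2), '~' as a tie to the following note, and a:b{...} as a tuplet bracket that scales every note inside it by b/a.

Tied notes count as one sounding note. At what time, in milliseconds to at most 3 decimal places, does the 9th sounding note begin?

1. 0.0ms @ 0 + 1374.046ms (3)
2. 1374.046ms @ 3 + 171.756ms (3/8)
3. 1545.802ms @ 27/8 + 286.26ms (5/8)
4. 1832.061ms @ 4 + 1374.046ms (3)
5. 3206.107ms @ 7 + 65.431ms (1/7)
6. 3271.538ms @ 50/7 + 65.431ms (1/7)
7. 3336.968ms @ 51/7 + 65.431ms (1/7)
8. 3402.399ms @ 52/7 + 65.431ms (1/7)
9. 3467.83ms @ 53/7 + 65.431ms (1/7)
10. 3533.261ms @ 54/7 + 130.862ms (2/7)

note 9 onset = 53/7b = 3467.83ms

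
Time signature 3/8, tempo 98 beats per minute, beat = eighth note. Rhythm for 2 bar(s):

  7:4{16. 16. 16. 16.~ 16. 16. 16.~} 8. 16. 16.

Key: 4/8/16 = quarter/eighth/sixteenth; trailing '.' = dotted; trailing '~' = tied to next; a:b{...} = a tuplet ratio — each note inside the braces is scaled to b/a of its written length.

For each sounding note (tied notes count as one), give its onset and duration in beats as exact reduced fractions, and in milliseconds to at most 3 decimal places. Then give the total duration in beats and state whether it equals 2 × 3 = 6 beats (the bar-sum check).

1) 0.0ms=0b +262.391ms=3/7b
2) 262.391ms=3/7b +262.391ms=3/7b
3) 524.781ms=6/7b +262.391ms=3/7b
4) 787.172ms=9/7b +524.781ms=6/7b
5) 1311.953ms=15/7b +262.391ms=3/7b
6) 1574.344ms=18/7b +1180.758ms=27/14b
7) 2755.102ms=9/2b +459.184ms=3/4b
8) 3214.286ms=21/4b +459.184ms=3/4b
Σ=6b of 6 (98bpm 3/8) — PASS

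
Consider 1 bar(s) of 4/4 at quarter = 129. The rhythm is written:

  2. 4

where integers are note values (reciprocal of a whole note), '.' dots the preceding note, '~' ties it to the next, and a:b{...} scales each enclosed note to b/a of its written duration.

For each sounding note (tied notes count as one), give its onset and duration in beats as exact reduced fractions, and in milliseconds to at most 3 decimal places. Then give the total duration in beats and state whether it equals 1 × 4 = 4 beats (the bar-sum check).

1) 0.0ms=0b +1395.349ms=3b
2) 1395.349ms=3b +465.116ms=1b
Σ=4b of 4 (129bpm 4/4) — PASS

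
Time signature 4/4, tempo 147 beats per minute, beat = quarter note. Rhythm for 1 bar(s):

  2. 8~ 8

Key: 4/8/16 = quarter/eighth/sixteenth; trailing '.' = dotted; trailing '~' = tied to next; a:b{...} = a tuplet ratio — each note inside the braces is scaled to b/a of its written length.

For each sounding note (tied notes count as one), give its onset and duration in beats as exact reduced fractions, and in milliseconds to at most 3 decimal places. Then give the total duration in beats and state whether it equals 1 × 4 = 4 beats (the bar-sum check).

1) 0.0ms=0b +1224.49ms=3b
2) 1224.49ms=3b +408.163ms=1b
Σ=4b of 4 (147bpm 4/4) — PASS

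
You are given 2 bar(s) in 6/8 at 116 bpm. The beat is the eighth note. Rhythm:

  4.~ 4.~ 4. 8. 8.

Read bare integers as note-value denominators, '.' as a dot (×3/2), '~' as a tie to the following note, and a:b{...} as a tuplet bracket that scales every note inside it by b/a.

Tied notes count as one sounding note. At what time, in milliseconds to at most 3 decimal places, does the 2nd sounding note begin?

1. 0.0ms @ 0 + 4655.172ms (9)
2. 4655.172ms @ 9 + 775.862ms (3/2)
3. 5431.034ms @ 21/2 + 775.862ms (3/2)

note 2 onset = 9b = 4655.172ms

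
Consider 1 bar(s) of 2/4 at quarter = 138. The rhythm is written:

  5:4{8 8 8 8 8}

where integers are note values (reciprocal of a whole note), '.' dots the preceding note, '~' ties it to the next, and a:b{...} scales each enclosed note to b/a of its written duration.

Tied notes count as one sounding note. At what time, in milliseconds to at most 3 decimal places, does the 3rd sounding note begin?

note 3 onset = 4/5b = 347.826ms

1. 0.0ms @ 0 + 173.913ms (2/5)
2. 173.913ms @ 2/5 + 173.913ms (2/5)
3. 347.826ms @ 4/5 + 173.913ms (2/5)
4. 521.739ms @ 6/5 + 173.913ms (2/5)
5. 695.652ms @ 8/5 + 173.913ms (2/5)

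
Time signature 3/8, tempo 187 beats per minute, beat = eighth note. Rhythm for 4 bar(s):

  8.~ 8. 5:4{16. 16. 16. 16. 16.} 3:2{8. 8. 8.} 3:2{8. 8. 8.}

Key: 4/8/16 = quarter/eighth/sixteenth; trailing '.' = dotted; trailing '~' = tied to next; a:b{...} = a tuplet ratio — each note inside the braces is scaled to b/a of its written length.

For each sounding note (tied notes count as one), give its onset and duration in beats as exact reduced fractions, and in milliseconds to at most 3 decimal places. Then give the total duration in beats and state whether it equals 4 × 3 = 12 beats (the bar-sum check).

1) 0.0ms=0b +962.567ms=3b
2) 962.567ms=3b +192.513ms=3/5b
3) 1155.08ms=18/5b +192.513ms=3/5b
4) 1347.594ms=21/5b +192.513ms=3/5b
5) 1540.107ms=24/5b +192.513ms=3/5b
6) 1732.62ms=27/5b +192.513ms=3/5b
7) 1925.134ms=6b +320.856ms=1b
8) 2245.989ms=7b +320.856ms=1b
9) 2566.845ms=8b +320.856ms=1b
10) 2887.701ms=9b +320.856ms=1b
11) 3208.556ms=10b +320.856ms=1b
12) 3529.412ms=11b +320.856ms=1b
Σ=12b of 12 (187bpm 3/8) — PASS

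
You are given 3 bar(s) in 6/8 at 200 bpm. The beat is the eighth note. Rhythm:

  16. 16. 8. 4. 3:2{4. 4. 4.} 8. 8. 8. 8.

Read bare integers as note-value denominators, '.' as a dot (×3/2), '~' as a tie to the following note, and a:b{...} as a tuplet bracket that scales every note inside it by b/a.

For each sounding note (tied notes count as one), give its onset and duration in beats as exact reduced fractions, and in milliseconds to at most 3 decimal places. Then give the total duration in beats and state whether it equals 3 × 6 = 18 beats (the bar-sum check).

1) 0.0ms=0b +225.0ms=3/4b
2) 225.0ms=3/4b +225.0ms=3/4b
3) 450.0ms=3/2b +450.0ms=3/2b
4) 900.0ms=3b +900.0ms=3b
5) 1800.0ms=6b +600.0ms=2b
6) 2400.0ms=8b +600.0ms=2b
7) 3000.0ms=10b +600.0ms=2b
8) 3600.0ms=12b +450.0ms=3/2b
9) 4050.0ms=27/2b +450.0ms=3/2b
10) 4500.0ms=15b +450.0ms=3/2b
11) 4950.0ms=33/2b +450.0ms=3/2b
Σ=18b of 18 (200bpm 6/8) — PASS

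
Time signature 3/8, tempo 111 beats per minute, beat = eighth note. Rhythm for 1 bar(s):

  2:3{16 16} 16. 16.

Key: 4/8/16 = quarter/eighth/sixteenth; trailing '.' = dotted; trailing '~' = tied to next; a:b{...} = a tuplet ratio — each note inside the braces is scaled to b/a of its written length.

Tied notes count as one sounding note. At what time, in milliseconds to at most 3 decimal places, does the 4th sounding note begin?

note 4 onset = 9/4b = 1216.216ms

1. 0.0ms @ 0 + 405.405ms (3/4)
2. 405.405ms @ 3/4 + 405.405ms (3/4)
3. 810.811ms @ 3/2 + 405.405ms (3/4)
4. 1216.216ms @ 9/4 + 405.405ms (3/4)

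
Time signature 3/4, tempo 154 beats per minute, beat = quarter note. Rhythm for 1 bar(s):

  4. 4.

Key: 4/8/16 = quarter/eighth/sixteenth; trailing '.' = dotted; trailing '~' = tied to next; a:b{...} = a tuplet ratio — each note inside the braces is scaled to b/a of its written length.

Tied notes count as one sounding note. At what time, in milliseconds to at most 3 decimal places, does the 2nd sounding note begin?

note 2 onset = 3/2b = 584.416ms

1. 0.0ms @ 0 + 584.416ms (3/2)
2. 584.416ms @ 3/2 + 584.416ms (3/2)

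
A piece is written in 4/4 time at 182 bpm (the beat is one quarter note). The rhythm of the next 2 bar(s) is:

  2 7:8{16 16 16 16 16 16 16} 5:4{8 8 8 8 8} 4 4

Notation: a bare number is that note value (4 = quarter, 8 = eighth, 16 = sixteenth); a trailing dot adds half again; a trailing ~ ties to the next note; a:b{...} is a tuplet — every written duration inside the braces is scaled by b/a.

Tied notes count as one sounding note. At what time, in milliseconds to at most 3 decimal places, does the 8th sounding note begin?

note 8 onset = 26/7b = 1224.49ms

1. 0.0ms @ 0 + 659.341ms (2)
2. 659.341ms @ 2 + 94.192ms (2/7)
3. 753.532ms @ 16/7 + 94.192ms (2/7)
4. 847.724ms @ 18/7 + 94.192ms (2/7)
5. 941.915ms @ 20/7 + 94.192ms (2/7)
6. 1036.107ms @ 22/7 + 94.192ms (2/7)
7. 1130.298ms @ 24/7 + 94.192ms (2/7)
8. 1224.49ms @ 26/7 + 94.192ms (2/7)
9. 1318.681ms @ 4 + 131.868ms (2/5)
10. 1450.549ms @ 22/5 + 131.868ms (2/5)
11. 1582.418ms @ 24/5 + 131.868ms (2/5)
12. 1714.286ms @ 26/5 + 131.868ms (2/5)
13. 1846.154ms @ 28/5 + 131.868ms (2/5)
14. 1978.022ms @ 6 + 329.67ms (1)
15. 2307.692ms @ 7 + 329.67ms (1)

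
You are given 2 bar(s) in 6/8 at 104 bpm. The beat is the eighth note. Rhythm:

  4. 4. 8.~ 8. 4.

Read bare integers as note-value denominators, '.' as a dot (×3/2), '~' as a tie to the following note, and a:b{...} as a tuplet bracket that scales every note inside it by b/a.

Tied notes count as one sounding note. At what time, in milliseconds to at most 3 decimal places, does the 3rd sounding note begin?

1. 0.0ms @ 0 + 1730.769ms (3)
2. 1730.769ms @ 3 + 1730.769ms (3)
3. 3461.538ms @ 6 + 1730.769ms (3)
4. 5192.308ms @ 9 + 1730.769ms (3)

note 3 onset = 6b = 3461.538ms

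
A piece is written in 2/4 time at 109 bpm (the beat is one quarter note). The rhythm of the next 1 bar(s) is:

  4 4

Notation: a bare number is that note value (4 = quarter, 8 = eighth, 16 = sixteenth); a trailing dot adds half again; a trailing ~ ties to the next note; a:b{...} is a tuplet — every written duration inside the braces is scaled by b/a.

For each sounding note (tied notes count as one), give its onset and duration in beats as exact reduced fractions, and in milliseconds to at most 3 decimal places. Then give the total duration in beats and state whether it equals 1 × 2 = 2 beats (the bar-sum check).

1) 0.0ms=0b +550.459ms=1b
2) 550.459ms=1b +550.459ms=1b
Σ=2b of 2 (109bpm 2/4) — PASS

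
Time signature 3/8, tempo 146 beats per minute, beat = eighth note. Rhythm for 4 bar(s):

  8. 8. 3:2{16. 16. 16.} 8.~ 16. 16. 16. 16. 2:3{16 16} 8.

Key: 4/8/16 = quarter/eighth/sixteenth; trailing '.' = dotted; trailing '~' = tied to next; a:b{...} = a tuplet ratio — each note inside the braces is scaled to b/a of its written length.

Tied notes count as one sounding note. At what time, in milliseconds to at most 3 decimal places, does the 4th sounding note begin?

1. 0.0ms @ 0 + 616.438ms (3/2)
2. 616.438ms @ 3/2 + 616.438ms (3/2)
3. 1232.877ms @ 3 + 205.479ms (1/2)
4. 1438.356ms @ 7/2 + 205.479ms (1/2)
5. 1643.836ms @ 4 + 205.479ms (1/2)
6. 1849.315ms @ 9/2 + 924.658ms (9/4)
7. 2773.973ms @ 27/4 + 308.219ms (3/4)
8. 3082.192ms @ 15/2 + 308.219ms (3/4)
9. 3390.411ms @ 33/4 + 308.219ms (3/4)
10. 3698.63ms @ 9 + 308.219ms (3/4)
11. 4006.849ms @ 39/4 + 308.219ms (3/4)
12. 4315.068ms @ 21/2 + 616.438ms (3/2)

note 4 onset = 7/2b = 1438.356ms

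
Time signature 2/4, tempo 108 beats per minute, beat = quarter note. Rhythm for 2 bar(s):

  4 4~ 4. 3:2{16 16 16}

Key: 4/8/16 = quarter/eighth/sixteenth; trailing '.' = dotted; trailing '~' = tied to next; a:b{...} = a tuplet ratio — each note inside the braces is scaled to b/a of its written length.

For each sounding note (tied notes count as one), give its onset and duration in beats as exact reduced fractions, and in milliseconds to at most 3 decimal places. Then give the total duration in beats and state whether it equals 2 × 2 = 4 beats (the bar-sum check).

1) 0.0ms=0b +555.556ms=1b
2) 555.556ms=1b +1388.889ms=5/2b
3) 1944.444ms=7/2b +92.593ms=1/6b
4) 2037.037ms=11/3b +92.593ms=1/6b
5) 2129.63ms=23/6b +92.593ms=1/6b
Σ=4b of 4 (108bpm 2/4) — PASS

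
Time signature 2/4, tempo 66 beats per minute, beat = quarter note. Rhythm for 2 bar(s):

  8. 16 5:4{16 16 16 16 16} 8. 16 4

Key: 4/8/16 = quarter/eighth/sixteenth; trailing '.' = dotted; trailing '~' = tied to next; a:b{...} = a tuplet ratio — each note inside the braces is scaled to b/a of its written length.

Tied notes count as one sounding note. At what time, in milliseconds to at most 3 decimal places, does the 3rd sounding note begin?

note 3 onset = 1b = 909.091ms

1. 0.0ms @ 0 + 681.818ms (3/4)
2. 681.818ms @ 3/4 + 227.273ms (1/4)
3. 909.091ms @ 1 + 181.818ms (1/5)
4. 1090.909ms @ 6/5 + 181.818ms (1/5)
5. 1272.727ms @ 7/5 + 181.818ms (1/5)
6. 1454.545ms @ 8/5 + 181.818ms (1/5)
7. 1636.364ms @ 9/5 + 181.818ms (1/5)
8. 1818.182ms @ 2 + 681.818ms (3/4)
9. 2500.0ms @ 11/4 + 227.273ms (1/4)
10. 2727.273ms @ 3 + 909.091ms (1)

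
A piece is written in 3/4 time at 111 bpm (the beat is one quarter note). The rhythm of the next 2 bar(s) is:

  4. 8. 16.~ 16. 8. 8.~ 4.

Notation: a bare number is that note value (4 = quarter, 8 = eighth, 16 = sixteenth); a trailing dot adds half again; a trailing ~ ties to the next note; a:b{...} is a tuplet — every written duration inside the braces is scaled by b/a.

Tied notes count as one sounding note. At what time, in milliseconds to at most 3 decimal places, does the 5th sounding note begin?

note 5 onset = 15/4b = 2027.027ms

1. 0.0ms @ 0 + 810.811ms (3/2)
2. 810.811ms @ 3/2 + 405.405ms (3/4)
3. 1216.216ms @ 9/4 + 405.405ms (3/4)
4. 1621.622ms @ 3 + 405.405ms (3/4)
5. 2027.027ms @ 15/4 + 1216.216ms (9/4)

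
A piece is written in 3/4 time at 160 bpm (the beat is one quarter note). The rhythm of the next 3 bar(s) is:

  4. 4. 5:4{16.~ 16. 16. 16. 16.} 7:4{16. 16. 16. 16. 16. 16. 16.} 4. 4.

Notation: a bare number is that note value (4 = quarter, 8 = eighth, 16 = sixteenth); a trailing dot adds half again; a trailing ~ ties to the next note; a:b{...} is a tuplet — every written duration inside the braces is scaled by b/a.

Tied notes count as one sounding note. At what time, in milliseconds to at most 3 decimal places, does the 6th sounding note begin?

1. 0.0ms @ 0 + 562.5ms (3/2)
2. 562.5ms @ 3/2 + 562.5ms (3/2)
3. 1125.0ms @ 3 + 225.0ms (3/5)
4. 1350.0ms @ 18/5 + 112.5ms (3/10)
5. 1462.5ms @ 39/10 + 112.5ms (3/10)
6. 1575.0ms @ 21/5 + 112.5ms (3/10)
7. 1687.5ms @ 9/2 + 80.357ms (3/14)
8. 1767.857ms @ 33/7 + 80.357ms (3/14)
9. 1848.214ms @ 69/14 + 80.357ms (3/14)
10. 1928.571ms @ 36/7 + 80.357ms (3/14)
11. 2008.929ms @ 75/14 + 80.357ms (3/14)
12. 2089.286ms @ 39/7 + 80.357ms (3/14)
13. 2169.643ms @ 81/14 + 80.357ms (3/14)
14. 2250.0ms @ 6 + 562.5ms (3/2)
15. 2812.5ms @ 15/2 + 562.5ms (3/2)

note 6 onset = 21/5b = 1575.0ms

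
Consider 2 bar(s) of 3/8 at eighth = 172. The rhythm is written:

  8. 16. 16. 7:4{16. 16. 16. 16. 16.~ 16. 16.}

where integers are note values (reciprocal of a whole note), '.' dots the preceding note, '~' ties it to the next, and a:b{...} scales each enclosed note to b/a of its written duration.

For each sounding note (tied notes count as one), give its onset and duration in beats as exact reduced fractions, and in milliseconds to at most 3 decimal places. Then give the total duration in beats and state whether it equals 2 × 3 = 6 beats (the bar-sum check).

1) 0.0ms=0b +523.256ms=3/2b
2) 523.256ms=3/2b +261.628ms=3/4b
3) 784.884ms=9/4b +261.628ms=3/4b
4) 1046.512ms=3b +149.502ms=3/7b
5) 1196.013ms=24/7b +149.502ms=3/7b
6) 1345.515ms=27/7b +149.502ms=3/7b
7) 1495.017ms=30/7b +149.502ms=3/7b
8) 1644.518ms=33/7b +299.003ms=6/7b
9) 1943.522ms=39/7b +149.502ms=3/7b
Σ=6b of 6 (172bpm 3/8) — PASS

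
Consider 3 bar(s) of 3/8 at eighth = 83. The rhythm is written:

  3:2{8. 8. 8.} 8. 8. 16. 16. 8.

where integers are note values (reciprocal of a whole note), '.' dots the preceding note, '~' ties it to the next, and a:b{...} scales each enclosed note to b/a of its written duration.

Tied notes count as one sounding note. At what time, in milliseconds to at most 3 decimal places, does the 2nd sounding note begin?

note 2 onset = 1b = 722.892ms

1. 0.0ms @ 0 + 722.892ms (1)
2. 722.892ms @ 1 + 722.892ms (1)
3. 1445.783ms @ 2 + 722.892ms (1)
4. 2168.675ms @ 3 + 1084.337ms (3/2)
5. 3253.012ms @ 9/2 + 1084.337ms (3/2)
6. 4337.349ms @ 6 + 542.169ms (3/4)
7. 4879.518ms @ 27/4 + 542.169ms (3/4)
8. 5421.687ms @ 15/2 + 1084.337ms (3/2)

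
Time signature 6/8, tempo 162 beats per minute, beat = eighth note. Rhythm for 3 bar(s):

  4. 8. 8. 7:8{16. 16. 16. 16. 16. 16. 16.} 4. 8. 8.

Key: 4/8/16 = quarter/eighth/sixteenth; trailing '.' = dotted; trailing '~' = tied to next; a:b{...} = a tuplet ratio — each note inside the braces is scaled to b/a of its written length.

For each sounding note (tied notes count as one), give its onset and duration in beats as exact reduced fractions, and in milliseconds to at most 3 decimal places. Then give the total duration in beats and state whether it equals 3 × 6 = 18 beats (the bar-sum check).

1) 0.0ms=0b +1111.111ms=3b
2) 1111.111ms=3b +555.556ms=3/2b
3) 1666.667ms=9/2b +555.556ms=3/2b
4) 2222.222ms=6b +317.46ms=6/7b
5) 2539.683ms=48/7b +317.46ms=6/7b
6) 2857.143ms=54/7b +317.46ms=6/7b
7) 3174.603ms=60/7b +317.46ms=6/7b
8) 3492.063ms=66/7b +317.46ms=6/7b
9) 3809.524ms=72/7b +317.46ms=6/7b
10) 4126.984ms=78/7b +317.46ms=6/7b
11) 4444.444ms=12b +1111.111ms=3b
12) 5555.556ms=15b +555.556ms=3/2b
13) 6111.111ms=33/2b +555.556ms=3/2b
Σ=18b of 18 (162bpm 6/8) — PASS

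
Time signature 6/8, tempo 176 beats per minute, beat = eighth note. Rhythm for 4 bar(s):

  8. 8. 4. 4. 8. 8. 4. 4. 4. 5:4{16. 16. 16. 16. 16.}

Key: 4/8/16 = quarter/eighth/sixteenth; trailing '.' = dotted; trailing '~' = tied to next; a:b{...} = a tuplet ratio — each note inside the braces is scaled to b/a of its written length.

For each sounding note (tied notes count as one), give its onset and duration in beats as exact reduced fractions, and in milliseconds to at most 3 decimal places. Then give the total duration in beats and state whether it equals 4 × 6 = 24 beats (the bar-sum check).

1) 0.0ms=0b +511.364ms=3/2b
2) 511.364ms=3/2b +511.364ms=3/2b
3) 1022.727ms=3b +1022.727ms=3b
4) 2045.455ms=6b +1022.727ms=3b
5) 3068.182ms=9b +511.364ms=3/2b
6) 3579.545ms=21/2b +511.364ms=3/2b
7) 4090.909ms=12b +1022.727ms=3b
8) 5113.636ms=15b +1022.727ms=3b
9) 6136.364ms=18b +1022.727ms=3b
10) 7159.091ms=21b +204.545ms=3/5b
11) 7363.636ms=108/5b +204.545ms=3/5b
12) 7568.182ms=111/5b +204.545ms=3/5b
13) 7772.727ms=114/5b +204.545ms=3/5b
14) 7977.273ms=117/5b +204.545ms=3/5b
Σ=24b of 24 (176bpm 6/8) — PASS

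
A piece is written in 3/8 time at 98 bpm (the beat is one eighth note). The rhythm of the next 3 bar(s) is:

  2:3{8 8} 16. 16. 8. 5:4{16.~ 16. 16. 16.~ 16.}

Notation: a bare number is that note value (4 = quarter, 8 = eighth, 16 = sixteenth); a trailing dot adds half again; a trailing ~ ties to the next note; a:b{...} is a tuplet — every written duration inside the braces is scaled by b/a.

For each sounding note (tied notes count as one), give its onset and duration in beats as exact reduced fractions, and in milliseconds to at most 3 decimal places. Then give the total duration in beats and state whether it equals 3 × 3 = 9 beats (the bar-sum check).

1) 0.0ms=0b +918.367ms=3/2b
2) 918.367ms=3/2b +918.367ms=3/2b
3) 1836.735ms=3b +459.184ms=3/4b
4) 2295.918ms=15/4b +459.184ms=3/4b
5) 2755.102ms=9/2b +918.367ms=3/2b
6) 3673.469ms=6b +734.694ms=6/5b
7) 4408.163ms=36/5b +367.347ms=3/5b
8) 4775.51ms=39/5b +734.694ms=6/5b
Σ=9b of 9 (98bpm 3/8) — PASS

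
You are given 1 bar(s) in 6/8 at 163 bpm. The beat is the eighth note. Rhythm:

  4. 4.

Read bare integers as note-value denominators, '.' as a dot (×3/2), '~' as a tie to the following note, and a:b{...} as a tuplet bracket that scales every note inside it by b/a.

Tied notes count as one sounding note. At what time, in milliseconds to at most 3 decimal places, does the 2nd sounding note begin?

1. 0.0ms @ 0 + 1104.294ms (3)
2. 1104.294ms @ 3 + 1104.294ms (3)

note 2 onset = 3b = 1104.294ms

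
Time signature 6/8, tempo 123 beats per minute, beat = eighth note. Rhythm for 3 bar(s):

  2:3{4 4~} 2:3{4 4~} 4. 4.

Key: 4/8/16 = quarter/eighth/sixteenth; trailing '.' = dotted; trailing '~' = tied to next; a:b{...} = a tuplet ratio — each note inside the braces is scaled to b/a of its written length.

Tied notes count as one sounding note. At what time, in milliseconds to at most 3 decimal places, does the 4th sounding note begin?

note 4 onset = 15b = 7317.073ms

1. 0.0ms @ 0 + 1463.415ms (3)
2. 1463.415ms @ 3 + 2926.829ms (6)
3. 4390.244ms @ 9 + 2926.829ms (6)
4. 7317.073ms @ 15 + 1463.415ms (3)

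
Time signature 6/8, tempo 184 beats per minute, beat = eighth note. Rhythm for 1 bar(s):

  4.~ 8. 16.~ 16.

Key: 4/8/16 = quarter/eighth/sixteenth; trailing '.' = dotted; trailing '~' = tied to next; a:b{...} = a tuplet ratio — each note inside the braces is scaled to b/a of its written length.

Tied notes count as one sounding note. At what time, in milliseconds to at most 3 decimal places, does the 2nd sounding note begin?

1. 0.0ms @ 0 + 1467.391ms (9/2)
2. 1467.391ms @ 9/2 + 489.13ms (3/2)

note 2 onset = 9/2b = 1467.391ms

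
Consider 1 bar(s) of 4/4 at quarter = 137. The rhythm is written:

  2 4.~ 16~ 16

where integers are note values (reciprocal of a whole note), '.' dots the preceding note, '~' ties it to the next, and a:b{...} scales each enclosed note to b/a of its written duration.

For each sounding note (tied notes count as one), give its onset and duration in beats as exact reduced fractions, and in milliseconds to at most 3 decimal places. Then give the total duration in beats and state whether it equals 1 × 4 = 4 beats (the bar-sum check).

1) 0.0ms=0b +875.912ms=2b
2) 875.912ms=2b +875.912ms=2b
Σ=4b of 4 (137bpm 4/4) — PASS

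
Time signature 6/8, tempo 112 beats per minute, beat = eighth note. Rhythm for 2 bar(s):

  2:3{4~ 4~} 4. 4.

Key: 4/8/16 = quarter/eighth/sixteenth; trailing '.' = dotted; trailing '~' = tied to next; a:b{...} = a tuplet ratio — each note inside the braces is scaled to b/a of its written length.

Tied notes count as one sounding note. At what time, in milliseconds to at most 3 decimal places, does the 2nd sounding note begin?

1. 0.0ms @ 0 + 4821.429ms (9)
2. 4821.429ms @ 9 + 1607.143ms (3)

note 2 onset = 9b = 4821.429ms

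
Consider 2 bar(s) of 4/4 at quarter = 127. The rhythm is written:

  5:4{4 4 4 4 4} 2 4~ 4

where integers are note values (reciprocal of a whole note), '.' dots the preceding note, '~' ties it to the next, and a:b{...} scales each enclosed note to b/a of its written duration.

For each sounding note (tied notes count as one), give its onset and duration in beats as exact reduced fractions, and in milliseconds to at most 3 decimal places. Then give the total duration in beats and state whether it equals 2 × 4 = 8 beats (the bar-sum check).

1) 0.0ms=0b +377.953ms=4/5b
2) 377.953ms=4/5b +377.953ms=4/5b
3) 755.906ms=8/5b +377.953ms=4/5b
4) 1133.858ms=12/5b +377.953ms=4/5b
5) 1511.811ms=16/5b +377.953ms=4/5b
6) 1889.764ms=4b +944.882ms=2b
7) 2834.646ms=6b +944.882ms=2b
Σ=8b of 8 (127bpm 4/4) — PASS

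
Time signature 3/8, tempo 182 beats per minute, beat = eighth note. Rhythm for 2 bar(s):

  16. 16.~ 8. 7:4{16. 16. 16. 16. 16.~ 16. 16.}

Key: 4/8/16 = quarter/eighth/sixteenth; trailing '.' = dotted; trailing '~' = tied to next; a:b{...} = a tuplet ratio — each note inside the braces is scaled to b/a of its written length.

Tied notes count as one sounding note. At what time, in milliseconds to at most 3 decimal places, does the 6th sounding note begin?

note 6 onset = 30/7b = 1412.873ms

1. 0.0ms @ 0 + 247.253ms (3/4)
2. 247.253ms @ 3/4 + 741.758ms (9/4)
3. 989.011ms @ 3 + 141.287ms (3/7)
4. 1130.298ms @ 24/7 + 141.287ms (3/7)
5. 1271.586ms @ 27/7 + 141.287ms (3/7)
6. 1412.873ms @ 30/7 + 141.287ms (3/7)
7. 1554.16ms @ 33/7 + 282.575ms (6/7)
8. 1836.735ms @ 39/7 + 141.287ms (3/7)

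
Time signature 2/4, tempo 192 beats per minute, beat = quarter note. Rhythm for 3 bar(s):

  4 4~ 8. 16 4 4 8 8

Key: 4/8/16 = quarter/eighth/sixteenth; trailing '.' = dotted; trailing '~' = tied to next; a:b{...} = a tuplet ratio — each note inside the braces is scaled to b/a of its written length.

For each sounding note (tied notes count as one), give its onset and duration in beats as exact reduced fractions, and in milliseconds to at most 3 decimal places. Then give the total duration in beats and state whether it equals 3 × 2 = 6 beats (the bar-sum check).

1) 0.0ms=0b +312.5ms=1b
2) 312.5ms=1b +546.875ms=7/4b
3) 859.375ms=11/4b +78.125ms=1/4b
4) 937.5ms=3b +312.5ms=1b
5) 1250.0ms=4b +312.5ms=1b
6) 1562.5ms=5b +156.25ms=1/2b
7) 1718.75ms=11/2b +156.25ms=1/2b
Σ=6b of 6 (192bpm 2/4) — PASS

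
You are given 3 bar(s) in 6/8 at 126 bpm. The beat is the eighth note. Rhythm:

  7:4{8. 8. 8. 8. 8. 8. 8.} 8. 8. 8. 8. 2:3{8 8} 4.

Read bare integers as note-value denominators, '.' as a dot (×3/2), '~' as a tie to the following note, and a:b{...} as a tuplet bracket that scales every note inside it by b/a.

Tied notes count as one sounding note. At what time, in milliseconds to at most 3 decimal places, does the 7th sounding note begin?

note 7 onset = 36/7b = 2448.98ms

1. 0.0ms @ 0 + 408.163ms (6/7)
2. 408.163ms @ 6/7 + 408.163ms (6/7)
3. 816.327ms @ 12/7 + 408.163ms (6/7)
4. 1224.49ms @ 18/7 + 408.163ms (6/7)
5. 1632.653ms @ 24/7 + 408.163ms (6/7)
6. 2040.816ms @ 30/7 + 408.163ms (6/7)
7. 2448.98ms @ 36/7 + 408.163ms (6/7)
8. 2857.143ms @ 6 + 714.286ms (3/2)
9. 3571.429ms @ 15/2 + 714.286ms (3/2)
10. 4285.714ms @ 9 + 714.286ms (3/2)
11. 5000.0ms @ 21/2 + 714.286ms (3/2)
12. 5714.286ms @ 12 + 714.286ms (3/2)
13. 6428.571ms @ 27/2 + 714.286ms (3/2)
14. 7142.857ms @ 15 + 1428.571ms (3)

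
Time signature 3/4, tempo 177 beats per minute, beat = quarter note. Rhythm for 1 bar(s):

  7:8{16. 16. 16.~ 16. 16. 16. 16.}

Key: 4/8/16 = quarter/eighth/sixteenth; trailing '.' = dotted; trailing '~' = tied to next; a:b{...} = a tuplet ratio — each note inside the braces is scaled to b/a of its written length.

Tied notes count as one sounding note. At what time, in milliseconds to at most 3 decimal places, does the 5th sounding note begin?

note 5 onset = 15/7b = 726.392ms

1. 0.0ms @ 0 + 145.278ms (3/7)
2. 145.278ms @ 3/7 + 145.278ms (3/7)
3. 290.557ms @ 6/7 + 290.557ms (6/7)
4. 581.114ms @ 12/7 + 145.278ms (3/7)
5. 726.392ms @ 15/7 + 145.278ms (3/7)
6. 871.671ms @ 18/7 + 145.278ms (3/7)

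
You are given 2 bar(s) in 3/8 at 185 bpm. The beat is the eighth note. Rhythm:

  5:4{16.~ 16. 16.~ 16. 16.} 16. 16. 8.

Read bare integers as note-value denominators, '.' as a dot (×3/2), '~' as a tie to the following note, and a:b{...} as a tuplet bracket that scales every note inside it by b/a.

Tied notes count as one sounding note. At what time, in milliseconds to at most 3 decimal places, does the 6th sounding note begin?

note 6 onset = 9/2b = 1459.459ms

1. 0.0ms @ 0 + 389.189ms (6/5)
2. 389.189ms @ 6/5 + 389.189ms (6/5)
3. 778.378ms @ 12/5 + 194.595ms (3/5)
4. 972.973ms @ 3 + 243.243ms (3/4)
5. 1216.216ms @ 15/4 + 243.243ms (3/4)
6. 1459.459ms @ 9/2 + 486.486ms (3/2)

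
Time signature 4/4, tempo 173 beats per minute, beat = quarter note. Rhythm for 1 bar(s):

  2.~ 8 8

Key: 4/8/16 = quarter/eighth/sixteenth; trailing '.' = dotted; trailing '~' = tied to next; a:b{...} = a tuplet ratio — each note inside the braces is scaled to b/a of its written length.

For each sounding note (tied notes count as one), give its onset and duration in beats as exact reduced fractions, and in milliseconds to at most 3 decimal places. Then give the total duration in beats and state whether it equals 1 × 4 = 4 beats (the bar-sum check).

1) 0.0ms=0b +1213.873ms=7/2b
2) 1213.873ms=7/2b +173.41ms=1/2b
Σ=4b of 4 (173bpm 4/4) — PASS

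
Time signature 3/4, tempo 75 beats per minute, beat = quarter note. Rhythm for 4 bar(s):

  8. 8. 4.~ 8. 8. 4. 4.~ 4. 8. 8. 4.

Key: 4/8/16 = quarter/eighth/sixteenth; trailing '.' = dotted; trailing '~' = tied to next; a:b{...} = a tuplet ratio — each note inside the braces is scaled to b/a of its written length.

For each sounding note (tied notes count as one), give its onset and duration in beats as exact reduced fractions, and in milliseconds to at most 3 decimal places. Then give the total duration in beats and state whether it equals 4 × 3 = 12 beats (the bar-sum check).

1) 0.0ms=0b +600.0ms=3/4b
2) 600.0ms=3/4b +600.0ms=3/4b
3) 1200.0ms=3/2b +1800.0ms=9/4b
4) 3000.0ms=15/4b +600.0ms=3/4b
5) 3600.0ms=9/2b +1200.0ms=3/2b
6) 4800.0ms=6b +2400.0ms=3b
7) 7200.0ms=9b +600.0ms=3/4b
8) 7800.0ms=39/4b +600.0ms=3/4b
9) 8400.0ms=21/2b +1200.0ms=3/2b
Σ=12b of 12 (75bpm 3/4) — PASS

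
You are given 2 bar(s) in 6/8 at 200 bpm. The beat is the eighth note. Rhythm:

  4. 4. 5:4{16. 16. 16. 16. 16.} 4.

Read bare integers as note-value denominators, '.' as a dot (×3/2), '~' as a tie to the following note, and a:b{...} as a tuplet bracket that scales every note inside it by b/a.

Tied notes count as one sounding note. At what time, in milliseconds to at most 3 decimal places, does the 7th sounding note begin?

1. 0.0ms @ 0 + 900.0ms (3)
2. 900.0ms @ 3 + 900.0ms (3)
3. 1800.0ms @ 6 + 180.0ms (3/5)
4. 1980.0ms @ 33/5 + 180.0ms (3/5)
5. 2160.0ms @ 36/5 + 180.0ms (3/5)
6. 2340.0ms @ 39/5 + 180.0ms (3/5)
7. 2520.0ms @ 42/5 + 180.0ms (3/5)
8. 2700.0ms @ 9 + 900.0ms (3)

note 7 onset = 42/5b = 2520.0ms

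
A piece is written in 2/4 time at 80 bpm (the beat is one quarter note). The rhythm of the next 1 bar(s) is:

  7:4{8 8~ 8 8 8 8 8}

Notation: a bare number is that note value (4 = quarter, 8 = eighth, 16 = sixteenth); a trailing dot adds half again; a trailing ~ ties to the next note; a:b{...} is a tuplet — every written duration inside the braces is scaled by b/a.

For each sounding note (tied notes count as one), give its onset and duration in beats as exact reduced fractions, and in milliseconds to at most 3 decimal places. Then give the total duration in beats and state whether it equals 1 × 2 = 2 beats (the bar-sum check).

1) 0.0ms=0b +214.286ms=2/7b
2) 214.286ms=2/7b +428.571ms=4/7b
3) 642.857ms=6/7b +214.286ms=2/7b
4) 857.143ms=8/7b +214.286ms=2/7b
5) 1071.429ms=10/7b +214.286ms=2/7b
6) 1285.714ms=12/7b +214.286ms=2/7b
Σ=2b of 2 (80bpm 2/4) — PASS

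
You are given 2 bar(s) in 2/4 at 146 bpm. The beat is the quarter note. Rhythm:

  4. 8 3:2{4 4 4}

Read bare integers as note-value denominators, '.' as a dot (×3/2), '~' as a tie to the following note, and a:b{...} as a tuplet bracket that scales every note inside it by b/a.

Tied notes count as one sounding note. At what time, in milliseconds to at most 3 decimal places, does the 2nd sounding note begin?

note 2 onset = 3/2b = 616.438ms

1. 0.0ms @ 0 + 616.438ms (3/2)
2. 616.438ms @ 3/2 + 205.479ms (1/2)
3. 821.918ms @ 2 + 273.973ms (2/3)
4. 1095.89ms @ 8/3 + 273.973ms (2/3)
5. 1369.863ms @ 10/3 + 273.973ms (2/3)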